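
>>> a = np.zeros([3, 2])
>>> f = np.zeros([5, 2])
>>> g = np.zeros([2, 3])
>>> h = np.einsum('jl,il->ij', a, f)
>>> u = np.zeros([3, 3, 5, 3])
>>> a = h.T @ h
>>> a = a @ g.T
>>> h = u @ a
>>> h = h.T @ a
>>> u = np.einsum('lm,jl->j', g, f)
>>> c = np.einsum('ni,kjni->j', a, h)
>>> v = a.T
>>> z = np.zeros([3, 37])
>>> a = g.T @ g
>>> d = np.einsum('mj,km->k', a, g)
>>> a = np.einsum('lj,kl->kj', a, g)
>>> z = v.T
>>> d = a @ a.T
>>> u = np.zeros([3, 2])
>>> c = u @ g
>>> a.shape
(2, 3)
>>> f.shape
(5, 2)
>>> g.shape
(2, 3)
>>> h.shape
(2, 5, 3, 2)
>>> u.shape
(3, 2)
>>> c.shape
(3, 3)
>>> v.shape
(2, 3)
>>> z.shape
(3, 2)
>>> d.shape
(2, 2)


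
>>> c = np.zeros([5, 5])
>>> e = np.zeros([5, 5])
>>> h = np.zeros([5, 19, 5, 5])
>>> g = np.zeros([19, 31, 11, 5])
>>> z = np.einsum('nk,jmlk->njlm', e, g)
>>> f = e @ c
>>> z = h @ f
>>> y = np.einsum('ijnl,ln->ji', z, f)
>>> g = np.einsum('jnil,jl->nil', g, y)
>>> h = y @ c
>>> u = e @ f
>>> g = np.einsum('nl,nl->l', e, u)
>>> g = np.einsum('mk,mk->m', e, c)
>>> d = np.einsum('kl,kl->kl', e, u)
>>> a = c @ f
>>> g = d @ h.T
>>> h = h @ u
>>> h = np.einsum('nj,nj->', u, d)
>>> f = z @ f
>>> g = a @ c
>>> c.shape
(5, 5)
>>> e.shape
(5, 5)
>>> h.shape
()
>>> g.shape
(5, 5)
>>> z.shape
(5, 19, 5, 5)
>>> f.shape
(5, 19, 5, 5)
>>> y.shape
(19, 5)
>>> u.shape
(5, 5)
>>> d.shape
(5, 5)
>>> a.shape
(5, 5)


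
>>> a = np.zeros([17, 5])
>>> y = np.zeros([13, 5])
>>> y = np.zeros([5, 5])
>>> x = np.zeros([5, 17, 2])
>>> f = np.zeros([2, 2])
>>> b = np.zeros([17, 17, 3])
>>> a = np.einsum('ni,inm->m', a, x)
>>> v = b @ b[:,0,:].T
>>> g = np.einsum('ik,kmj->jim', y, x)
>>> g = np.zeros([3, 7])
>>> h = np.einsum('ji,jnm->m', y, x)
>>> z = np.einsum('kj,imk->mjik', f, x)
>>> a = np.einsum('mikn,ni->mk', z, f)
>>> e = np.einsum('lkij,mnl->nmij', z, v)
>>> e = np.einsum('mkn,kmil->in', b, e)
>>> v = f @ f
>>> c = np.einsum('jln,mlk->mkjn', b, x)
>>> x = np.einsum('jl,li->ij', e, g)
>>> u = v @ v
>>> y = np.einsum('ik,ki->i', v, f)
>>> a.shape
(17, 5)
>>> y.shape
(2,)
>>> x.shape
(7, 5)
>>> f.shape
(2, 2)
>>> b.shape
(17, 17, 3)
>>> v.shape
(2, 2)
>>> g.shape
(3, 7)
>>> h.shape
(2,)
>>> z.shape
(17, 2, 5, 2)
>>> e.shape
(5, 3)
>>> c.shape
(5, 2, 17, 3)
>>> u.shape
(2, 2)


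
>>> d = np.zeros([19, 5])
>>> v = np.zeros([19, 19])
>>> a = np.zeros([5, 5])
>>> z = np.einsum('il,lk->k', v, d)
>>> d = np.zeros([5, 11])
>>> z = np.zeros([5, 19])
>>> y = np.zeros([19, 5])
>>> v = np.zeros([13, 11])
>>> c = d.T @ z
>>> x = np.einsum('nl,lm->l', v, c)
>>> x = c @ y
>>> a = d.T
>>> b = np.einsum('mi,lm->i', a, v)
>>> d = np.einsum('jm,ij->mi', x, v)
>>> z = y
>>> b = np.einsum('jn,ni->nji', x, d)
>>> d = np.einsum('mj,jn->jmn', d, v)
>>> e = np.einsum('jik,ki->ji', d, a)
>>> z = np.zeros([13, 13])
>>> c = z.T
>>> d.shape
(13, 5, 11)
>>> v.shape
(13, 11)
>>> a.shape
(11, 5)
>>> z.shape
(13, 13)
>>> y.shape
(19, 5)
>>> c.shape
(13, 13)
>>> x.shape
(11, 5)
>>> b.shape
(5, 11, 13)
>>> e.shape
(13, 5)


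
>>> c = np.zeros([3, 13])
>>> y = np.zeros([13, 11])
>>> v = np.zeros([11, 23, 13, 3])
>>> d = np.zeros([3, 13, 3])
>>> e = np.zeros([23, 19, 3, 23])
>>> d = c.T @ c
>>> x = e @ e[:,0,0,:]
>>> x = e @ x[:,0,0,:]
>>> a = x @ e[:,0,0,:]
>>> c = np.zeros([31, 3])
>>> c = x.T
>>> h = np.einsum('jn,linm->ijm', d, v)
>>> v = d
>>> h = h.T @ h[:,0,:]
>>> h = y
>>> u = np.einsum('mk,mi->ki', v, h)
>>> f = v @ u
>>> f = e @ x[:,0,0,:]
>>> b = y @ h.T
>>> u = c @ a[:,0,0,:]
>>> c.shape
(23, 3, 19, 23)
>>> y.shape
(13, 11)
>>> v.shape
(13, 13)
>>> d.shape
(13, 13)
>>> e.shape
(23, 19, 3, 23)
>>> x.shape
(23, 19, 3, 23)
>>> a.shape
(23, 19, 3, 23)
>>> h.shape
(13, 11)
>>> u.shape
(23, 3, 19, 23)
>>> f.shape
(23, 19, 3, 23)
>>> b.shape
(13, 13)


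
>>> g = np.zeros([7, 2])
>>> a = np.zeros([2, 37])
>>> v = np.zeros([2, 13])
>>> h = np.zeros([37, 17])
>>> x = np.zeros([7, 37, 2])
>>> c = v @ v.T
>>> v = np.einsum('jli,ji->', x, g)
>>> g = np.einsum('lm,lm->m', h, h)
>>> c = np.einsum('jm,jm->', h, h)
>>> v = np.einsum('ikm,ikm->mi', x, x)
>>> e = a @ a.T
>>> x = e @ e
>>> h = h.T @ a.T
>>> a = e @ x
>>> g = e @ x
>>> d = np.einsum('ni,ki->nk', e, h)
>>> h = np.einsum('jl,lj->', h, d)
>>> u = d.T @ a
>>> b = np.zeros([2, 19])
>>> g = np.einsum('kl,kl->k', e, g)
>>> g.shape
(2,)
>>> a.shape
(2, 2)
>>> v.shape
(2, 7)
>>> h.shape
()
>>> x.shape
(2, 2)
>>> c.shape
()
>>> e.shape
(2, 2)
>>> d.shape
(2, 17)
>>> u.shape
(17, 2)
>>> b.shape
(2, 19)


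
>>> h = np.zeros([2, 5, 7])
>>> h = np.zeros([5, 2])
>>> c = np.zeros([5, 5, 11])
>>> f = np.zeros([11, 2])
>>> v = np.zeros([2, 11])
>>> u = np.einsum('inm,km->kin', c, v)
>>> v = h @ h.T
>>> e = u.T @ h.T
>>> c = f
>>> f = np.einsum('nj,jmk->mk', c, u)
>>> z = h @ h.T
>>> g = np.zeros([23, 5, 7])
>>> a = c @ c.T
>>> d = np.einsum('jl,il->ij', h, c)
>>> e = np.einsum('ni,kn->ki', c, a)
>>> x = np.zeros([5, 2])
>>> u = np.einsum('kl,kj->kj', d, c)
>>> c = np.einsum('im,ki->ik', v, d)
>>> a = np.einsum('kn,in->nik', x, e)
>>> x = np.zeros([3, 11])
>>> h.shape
(5, 2)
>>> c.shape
(5, 11)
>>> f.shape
(5, 5)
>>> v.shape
(5, 5)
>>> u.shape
(11, 2)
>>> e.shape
(11, 2)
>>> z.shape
(5, 5)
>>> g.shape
(23, 5, 7)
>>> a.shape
(2, 11, 5)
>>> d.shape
(11, 5)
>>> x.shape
(3, 11)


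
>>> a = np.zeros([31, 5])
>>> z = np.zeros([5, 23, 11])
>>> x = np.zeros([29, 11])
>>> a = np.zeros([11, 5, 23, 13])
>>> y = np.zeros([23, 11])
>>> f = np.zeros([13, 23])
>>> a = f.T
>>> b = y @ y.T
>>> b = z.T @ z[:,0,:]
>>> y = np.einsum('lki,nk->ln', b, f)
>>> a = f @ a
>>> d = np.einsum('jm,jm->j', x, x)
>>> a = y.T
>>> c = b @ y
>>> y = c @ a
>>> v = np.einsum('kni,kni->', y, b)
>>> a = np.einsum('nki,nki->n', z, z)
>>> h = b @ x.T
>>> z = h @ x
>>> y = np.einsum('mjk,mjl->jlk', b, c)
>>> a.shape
(5,)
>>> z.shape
(11, 23, 11)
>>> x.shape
(29, 11)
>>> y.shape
(23, 13, 11)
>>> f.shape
(13, 23)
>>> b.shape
(11, 23, 11)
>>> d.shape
(29,)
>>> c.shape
(11, 23, 13)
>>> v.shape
()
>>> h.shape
(11, 23, 29)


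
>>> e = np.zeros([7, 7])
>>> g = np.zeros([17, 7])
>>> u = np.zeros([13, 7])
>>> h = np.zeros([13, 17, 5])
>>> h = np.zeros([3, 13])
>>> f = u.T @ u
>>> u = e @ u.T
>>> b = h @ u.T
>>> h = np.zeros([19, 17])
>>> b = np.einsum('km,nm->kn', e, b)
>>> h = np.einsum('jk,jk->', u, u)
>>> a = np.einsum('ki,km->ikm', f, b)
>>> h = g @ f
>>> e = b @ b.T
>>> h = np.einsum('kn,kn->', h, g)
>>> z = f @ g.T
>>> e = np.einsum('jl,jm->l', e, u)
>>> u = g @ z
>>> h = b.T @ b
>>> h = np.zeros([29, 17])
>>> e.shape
(7,)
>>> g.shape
(17, 7)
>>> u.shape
(17, 17)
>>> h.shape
(29, 17)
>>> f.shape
(7, 7)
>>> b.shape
(7, 3)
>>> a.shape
(7, 7, 3)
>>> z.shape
(7, 17)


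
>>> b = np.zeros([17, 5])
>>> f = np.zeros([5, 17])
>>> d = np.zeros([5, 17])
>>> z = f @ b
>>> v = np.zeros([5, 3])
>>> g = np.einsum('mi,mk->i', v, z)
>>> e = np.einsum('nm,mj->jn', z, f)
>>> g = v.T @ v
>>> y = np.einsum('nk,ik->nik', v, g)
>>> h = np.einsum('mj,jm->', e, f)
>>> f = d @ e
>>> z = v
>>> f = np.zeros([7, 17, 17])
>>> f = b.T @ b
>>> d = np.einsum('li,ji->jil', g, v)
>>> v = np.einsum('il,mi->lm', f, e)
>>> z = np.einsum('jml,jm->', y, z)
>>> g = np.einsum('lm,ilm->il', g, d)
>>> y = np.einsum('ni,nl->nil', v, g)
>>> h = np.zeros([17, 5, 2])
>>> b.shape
(17, 5)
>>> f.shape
(5, 5)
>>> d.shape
(5, 3, 3)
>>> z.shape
()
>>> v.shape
(5, 17)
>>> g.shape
(5, 3)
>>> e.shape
(17, 5)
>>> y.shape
(5, 17, 3)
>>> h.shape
(17, 5, 2)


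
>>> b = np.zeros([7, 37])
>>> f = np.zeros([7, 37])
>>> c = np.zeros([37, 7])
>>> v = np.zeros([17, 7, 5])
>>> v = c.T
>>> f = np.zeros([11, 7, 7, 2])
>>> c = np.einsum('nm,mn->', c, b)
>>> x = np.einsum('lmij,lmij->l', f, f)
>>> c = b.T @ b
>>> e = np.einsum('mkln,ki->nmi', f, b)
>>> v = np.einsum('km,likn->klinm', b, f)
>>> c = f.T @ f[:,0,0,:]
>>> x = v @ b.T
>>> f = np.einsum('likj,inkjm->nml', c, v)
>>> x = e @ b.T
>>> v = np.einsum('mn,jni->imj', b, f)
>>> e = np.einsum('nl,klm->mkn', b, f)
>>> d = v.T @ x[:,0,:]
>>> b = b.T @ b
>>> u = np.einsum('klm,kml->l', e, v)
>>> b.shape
(37, 37)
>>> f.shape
(11, 37, 2)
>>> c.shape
(2, 7, 7, 2)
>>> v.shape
(2, 7, 11)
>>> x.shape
(2, 11, 7)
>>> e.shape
(2, 11, 7)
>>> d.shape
(11, 7, 7)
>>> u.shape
(11,)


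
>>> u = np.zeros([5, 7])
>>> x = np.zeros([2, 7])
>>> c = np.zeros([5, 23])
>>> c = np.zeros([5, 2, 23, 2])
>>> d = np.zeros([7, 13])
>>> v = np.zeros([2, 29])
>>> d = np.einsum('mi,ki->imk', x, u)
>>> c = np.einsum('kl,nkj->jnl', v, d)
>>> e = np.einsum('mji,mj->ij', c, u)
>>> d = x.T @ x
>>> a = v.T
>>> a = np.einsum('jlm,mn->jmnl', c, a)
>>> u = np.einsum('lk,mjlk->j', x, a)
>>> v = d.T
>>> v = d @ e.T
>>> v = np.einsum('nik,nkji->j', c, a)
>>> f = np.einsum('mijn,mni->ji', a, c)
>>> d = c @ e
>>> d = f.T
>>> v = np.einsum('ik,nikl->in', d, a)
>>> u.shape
(29,)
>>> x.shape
(2, 7)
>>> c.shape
(5, 7, 29)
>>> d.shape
(29, 2)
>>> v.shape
(29, 5)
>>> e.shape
(29, 7)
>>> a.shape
(5, 29, 2, 7)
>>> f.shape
(2, 29)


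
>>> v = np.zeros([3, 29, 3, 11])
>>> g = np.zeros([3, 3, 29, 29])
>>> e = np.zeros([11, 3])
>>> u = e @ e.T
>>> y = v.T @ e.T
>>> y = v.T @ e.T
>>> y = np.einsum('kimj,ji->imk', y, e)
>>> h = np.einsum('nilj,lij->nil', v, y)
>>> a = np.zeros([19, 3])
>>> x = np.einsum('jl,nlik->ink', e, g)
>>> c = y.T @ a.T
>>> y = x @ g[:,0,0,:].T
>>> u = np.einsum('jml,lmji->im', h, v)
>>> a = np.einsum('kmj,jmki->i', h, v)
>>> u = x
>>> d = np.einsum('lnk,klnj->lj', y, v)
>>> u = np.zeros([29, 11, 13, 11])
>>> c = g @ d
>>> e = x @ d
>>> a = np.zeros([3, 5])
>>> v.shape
(3, 29, 3, 11)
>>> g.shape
(3, 3, 29, 29)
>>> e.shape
(29, 3, 11)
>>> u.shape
(29, 11, 13, 11)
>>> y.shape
(29, 3, 3)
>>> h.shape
(3, 29, 3)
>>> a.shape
(3, 5)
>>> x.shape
(29, 3, 29)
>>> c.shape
(3, 3, 29, 11)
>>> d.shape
(29, 11)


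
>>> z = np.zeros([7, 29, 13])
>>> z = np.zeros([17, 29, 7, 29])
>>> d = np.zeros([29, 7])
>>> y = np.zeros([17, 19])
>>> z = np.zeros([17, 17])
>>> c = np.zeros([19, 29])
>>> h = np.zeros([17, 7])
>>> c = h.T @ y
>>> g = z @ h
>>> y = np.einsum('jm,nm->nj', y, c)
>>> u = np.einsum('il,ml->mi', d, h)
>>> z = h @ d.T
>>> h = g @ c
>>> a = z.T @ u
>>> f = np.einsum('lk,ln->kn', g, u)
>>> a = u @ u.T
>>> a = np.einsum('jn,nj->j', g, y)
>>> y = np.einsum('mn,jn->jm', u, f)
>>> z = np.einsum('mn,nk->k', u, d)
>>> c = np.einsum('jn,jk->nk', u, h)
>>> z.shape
(7,)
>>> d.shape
(29, 7)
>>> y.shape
(7, 17)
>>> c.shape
(29, 19)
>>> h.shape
(17, 19)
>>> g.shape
(17, 7)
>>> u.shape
(17, 29)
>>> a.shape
(17,)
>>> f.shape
(7, 29)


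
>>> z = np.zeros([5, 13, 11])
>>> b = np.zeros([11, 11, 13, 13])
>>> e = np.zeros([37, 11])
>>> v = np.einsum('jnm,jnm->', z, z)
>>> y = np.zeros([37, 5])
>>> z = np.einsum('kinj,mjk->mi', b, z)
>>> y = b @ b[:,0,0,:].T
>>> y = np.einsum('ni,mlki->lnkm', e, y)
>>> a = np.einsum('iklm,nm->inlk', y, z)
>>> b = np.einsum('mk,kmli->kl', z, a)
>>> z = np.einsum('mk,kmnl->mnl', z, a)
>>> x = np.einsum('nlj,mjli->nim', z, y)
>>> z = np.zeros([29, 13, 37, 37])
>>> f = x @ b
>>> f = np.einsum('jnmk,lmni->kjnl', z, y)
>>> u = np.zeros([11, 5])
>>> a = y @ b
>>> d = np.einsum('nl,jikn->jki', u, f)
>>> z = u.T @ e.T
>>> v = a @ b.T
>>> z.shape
(5, 37)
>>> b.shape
(11, 13)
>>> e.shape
(37, 11)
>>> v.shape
(11, 37, 13, 11)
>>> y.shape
(11, 37, 13, 11)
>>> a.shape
(11, 37, 13, 13)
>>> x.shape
(5, 11, 11)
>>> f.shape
(37, 29, 13, 11)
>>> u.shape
(11, 5)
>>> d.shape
(37, 13, 29)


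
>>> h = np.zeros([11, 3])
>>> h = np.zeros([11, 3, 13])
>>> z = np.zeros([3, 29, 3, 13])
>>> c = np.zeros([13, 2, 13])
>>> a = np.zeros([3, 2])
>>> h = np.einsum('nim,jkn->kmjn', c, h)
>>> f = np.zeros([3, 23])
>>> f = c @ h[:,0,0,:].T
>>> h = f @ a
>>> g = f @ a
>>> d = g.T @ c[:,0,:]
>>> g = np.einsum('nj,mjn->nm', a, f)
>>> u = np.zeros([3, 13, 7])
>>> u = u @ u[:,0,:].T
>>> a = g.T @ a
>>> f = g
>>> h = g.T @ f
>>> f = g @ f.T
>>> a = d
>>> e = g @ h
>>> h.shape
(13, 13)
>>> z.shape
(3, 29, 3, 13)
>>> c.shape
(13, 2, 13)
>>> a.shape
(2, 2, 13)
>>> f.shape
(3, 3)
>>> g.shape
(3, 13)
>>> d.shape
(2, 2, 13)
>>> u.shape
(3, 13, 3)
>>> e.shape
(3, 13)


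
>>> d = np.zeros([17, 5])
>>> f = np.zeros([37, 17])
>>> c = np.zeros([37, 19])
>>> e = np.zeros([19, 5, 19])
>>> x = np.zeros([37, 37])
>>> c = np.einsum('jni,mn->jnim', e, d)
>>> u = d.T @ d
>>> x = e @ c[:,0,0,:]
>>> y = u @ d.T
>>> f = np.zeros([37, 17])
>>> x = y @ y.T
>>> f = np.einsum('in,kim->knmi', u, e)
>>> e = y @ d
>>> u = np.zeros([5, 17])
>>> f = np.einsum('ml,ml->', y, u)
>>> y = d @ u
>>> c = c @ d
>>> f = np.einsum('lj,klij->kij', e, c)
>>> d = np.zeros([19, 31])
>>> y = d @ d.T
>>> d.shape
(19, 31)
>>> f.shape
(19, 19, 5)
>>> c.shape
(19, 5, 19, 5)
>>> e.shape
(5, 5)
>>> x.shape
(5, 5)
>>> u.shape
(5, 17)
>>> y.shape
(19, 19)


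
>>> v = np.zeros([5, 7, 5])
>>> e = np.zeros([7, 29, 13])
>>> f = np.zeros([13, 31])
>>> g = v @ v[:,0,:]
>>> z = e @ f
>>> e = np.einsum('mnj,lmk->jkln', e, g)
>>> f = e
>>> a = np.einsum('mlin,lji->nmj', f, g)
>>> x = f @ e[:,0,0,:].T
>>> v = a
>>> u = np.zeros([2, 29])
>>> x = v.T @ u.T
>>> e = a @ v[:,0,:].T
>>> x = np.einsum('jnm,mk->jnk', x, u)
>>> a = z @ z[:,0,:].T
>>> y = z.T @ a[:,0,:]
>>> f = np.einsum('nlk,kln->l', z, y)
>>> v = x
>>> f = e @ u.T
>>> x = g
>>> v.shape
(7, 13, 29)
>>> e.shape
(29, 13, 29)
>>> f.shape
(29, 13, 2)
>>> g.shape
(5, 7, 5)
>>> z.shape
(7, 29, 31)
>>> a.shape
(7, 29, 7)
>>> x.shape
(5, 7, 5)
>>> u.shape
(2, 29)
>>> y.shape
(31, 29, 7)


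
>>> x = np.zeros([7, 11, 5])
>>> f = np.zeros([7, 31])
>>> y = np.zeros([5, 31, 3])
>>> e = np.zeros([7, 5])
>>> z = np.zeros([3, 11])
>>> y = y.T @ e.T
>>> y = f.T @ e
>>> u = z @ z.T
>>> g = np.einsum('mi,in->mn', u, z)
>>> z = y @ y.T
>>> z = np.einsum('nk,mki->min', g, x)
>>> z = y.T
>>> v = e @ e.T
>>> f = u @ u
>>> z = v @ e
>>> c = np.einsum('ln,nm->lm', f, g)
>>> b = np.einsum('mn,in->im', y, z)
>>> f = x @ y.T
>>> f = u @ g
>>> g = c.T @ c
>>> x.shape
(7, 11, 5)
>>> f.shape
(3, 11)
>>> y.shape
(31, 5)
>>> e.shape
(7, 5)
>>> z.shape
(7, 5)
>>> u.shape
(3, 3)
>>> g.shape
(11, 11)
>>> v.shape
(7, 7)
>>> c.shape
(3, 11)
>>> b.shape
(7, 31)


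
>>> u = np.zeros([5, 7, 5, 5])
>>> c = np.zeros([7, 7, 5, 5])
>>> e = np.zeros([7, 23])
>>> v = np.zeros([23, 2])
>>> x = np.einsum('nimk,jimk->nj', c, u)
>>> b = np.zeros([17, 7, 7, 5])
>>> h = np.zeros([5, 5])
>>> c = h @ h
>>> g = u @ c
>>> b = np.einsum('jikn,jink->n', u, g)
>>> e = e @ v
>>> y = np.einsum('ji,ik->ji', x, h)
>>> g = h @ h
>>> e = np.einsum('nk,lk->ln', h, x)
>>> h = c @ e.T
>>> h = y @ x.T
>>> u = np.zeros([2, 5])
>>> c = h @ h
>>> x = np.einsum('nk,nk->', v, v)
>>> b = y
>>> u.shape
(2, 5)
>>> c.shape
(7, 7)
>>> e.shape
(7, 5)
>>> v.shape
(23, 2)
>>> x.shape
()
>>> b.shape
(7, 5)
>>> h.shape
(7, 7)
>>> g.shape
(5, 5)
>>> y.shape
(7, 5)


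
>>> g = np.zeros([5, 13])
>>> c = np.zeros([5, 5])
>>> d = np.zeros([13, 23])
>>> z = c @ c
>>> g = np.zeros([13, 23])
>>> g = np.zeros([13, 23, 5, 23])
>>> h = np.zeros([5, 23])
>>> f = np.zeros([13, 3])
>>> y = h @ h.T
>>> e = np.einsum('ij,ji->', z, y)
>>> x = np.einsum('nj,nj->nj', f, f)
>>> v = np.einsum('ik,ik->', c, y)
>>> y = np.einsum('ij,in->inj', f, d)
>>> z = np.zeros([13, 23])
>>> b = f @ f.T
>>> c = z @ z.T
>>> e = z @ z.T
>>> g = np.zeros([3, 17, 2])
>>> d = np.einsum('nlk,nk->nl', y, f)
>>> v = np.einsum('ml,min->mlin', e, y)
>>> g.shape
(3, 17, 2)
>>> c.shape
(13, 13)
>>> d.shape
(13, 23)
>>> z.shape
(13, 23)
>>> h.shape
(5, 23)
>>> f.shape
(13, 3)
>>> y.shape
(13, 23, 3)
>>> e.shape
(13, 13)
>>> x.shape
(13, 3)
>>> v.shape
(13, 13, 23, 3)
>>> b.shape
(13, 13)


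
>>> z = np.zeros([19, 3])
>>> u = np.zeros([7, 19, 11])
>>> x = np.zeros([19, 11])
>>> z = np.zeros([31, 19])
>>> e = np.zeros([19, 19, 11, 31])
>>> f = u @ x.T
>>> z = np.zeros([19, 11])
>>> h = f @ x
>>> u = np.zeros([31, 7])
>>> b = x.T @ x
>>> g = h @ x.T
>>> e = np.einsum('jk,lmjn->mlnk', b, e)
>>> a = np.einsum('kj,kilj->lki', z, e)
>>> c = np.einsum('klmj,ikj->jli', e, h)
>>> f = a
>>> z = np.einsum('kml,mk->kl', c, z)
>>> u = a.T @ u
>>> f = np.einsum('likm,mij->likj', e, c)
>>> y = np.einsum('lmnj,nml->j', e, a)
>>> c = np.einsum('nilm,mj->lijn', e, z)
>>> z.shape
(11, 7)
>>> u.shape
(19, 19, 7)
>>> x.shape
(19, 11)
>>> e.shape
(19, 19, 31, 11)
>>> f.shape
(19, 19, 31, 7)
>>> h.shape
(7, 19, 11)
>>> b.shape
(11, 11)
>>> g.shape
(7, 19, 19)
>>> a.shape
(31, 19, 19)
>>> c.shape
(31, 19, 7, 19)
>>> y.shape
(11,)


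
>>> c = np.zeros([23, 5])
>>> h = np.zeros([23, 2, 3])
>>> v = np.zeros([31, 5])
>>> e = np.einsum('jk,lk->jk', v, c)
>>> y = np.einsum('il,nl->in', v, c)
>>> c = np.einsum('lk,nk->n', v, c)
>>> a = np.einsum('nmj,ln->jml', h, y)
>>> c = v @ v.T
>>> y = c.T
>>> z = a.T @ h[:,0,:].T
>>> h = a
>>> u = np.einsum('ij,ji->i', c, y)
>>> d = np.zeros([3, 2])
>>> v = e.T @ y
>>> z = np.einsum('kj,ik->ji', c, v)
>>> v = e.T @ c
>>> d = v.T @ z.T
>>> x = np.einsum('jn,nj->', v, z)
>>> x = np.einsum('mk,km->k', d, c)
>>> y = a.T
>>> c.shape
(31, 31)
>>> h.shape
(3, 2, 31)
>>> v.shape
(5, 31)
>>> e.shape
(31, 5)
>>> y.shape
(31, 2, 3)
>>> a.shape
(3, 2, 31)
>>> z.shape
(31, 5)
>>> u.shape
(31,)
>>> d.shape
(31, 31)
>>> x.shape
(31,)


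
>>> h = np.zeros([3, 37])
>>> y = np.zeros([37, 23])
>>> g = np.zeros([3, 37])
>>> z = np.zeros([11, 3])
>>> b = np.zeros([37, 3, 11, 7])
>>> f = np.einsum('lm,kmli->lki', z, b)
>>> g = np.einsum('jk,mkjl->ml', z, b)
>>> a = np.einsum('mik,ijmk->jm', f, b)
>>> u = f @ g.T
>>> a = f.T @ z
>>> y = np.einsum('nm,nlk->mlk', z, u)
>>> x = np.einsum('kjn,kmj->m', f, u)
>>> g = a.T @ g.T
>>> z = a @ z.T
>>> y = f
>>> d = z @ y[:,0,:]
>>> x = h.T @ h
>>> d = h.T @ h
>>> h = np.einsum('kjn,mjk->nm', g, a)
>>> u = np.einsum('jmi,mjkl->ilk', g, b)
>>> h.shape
(37, 7)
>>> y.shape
(11, 37, 7)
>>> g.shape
(3, 37, 37)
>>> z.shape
(7, 37, 11)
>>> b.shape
(37, 3, 11, 7)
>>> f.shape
(11, 37, 7)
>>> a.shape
(7, 37, 3)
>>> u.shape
(37, 7, 11)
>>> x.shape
(37, 37)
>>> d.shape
(37, 37)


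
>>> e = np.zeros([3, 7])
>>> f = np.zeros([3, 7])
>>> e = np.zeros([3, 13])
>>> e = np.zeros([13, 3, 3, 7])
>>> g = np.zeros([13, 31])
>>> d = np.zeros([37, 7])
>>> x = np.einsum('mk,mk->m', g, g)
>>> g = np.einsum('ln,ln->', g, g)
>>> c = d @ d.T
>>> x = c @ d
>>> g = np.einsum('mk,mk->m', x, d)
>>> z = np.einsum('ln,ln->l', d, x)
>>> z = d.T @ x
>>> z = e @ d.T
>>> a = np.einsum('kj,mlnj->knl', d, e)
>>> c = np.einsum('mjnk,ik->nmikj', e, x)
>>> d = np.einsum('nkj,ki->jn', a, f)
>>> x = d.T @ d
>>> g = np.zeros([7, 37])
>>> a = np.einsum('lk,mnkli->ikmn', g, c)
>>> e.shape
(13, 3, 3, 7)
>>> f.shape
(3, 7)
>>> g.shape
(7, 37)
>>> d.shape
(3, 37)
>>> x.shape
(37, 37)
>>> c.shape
(3, 13, 37, 7, 3)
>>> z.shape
(13, 3, 3, 37)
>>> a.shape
(3, 37, 3, 13)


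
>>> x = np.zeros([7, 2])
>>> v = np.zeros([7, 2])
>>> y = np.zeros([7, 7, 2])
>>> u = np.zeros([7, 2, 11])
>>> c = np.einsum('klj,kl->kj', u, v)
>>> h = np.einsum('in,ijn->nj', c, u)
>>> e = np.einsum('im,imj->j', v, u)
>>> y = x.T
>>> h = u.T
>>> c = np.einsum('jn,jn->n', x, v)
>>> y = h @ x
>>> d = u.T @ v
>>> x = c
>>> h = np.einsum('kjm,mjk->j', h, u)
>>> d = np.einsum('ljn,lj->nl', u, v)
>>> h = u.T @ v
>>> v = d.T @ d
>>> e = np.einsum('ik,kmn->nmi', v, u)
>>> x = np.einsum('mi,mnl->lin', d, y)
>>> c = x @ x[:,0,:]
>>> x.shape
(2, 7, 2)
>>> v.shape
(7, 7)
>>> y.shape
(11, 2, 2)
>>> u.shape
(7, 2, 11)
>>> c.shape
(2, 7, 2)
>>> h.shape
(11, 2, 2)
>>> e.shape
(11, 2, 7)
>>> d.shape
(11, 7)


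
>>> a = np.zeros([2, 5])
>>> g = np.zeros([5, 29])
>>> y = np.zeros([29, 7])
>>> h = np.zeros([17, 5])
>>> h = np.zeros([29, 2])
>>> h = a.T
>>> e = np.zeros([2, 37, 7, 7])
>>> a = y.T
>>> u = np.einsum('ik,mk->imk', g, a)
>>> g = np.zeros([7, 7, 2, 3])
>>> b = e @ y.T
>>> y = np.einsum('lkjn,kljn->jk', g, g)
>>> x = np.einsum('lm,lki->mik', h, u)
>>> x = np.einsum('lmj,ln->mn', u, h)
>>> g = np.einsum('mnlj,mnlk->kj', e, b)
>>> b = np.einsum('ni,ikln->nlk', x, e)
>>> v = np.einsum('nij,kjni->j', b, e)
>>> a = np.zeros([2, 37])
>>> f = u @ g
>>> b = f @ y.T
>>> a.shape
(2, 37)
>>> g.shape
(29, 7)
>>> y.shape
(2, 7)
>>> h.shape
(5, 2)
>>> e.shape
(2, 37, 7, 7)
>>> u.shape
(5, 7, 29)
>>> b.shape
(5, 7, 2)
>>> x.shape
(7, 2)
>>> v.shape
(37,)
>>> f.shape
(5, 7, 7)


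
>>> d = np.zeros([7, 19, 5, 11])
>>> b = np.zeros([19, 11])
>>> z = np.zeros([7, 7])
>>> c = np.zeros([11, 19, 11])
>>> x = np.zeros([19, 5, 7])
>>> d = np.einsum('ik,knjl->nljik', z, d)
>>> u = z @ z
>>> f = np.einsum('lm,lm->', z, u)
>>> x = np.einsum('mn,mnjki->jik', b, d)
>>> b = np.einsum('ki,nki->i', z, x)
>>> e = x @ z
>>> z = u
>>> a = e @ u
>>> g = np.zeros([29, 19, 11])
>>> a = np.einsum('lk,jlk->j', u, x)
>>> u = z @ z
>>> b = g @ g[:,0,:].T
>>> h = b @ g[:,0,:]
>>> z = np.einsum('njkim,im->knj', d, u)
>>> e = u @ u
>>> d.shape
(19, 11, 5, 7, 7)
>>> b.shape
(29, 19, 29)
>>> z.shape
(5, 19, 11)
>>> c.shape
(11, 19, 11)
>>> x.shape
(5, 7, 7)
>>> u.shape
(7, 7)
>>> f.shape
()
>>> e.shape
(7, 7)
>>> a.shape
(5,)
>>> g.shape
(29, 19, 11)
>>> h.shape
(29, 19, 11)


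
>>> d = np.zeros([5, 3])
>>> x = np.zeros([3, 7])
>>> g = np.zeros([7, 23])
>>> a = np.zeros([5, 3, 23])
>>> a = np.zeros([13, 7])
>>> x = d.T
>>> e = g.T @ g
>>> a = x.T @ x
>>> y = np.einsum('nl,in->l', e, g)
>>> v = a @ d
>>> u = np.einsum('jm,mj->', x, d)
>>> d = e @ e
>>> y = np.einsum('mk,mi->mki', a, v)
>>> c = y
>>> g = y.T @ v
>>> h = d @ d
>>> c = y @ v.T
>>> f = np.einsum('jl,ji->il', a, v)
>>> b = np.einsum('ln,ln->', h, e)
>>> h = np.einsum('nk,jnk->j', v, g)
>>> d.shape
(23, 23)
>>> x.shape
(3, 5)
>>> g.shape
(3, 5, 3)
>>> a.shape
(5, 5)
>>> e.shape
(23, 23)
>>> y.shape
(5, 5, 3)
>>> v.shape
(5, 3)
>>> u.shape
()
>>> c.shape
(5, 5, 5)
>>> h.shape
(3,)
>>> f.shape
(3, 5)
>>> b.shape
()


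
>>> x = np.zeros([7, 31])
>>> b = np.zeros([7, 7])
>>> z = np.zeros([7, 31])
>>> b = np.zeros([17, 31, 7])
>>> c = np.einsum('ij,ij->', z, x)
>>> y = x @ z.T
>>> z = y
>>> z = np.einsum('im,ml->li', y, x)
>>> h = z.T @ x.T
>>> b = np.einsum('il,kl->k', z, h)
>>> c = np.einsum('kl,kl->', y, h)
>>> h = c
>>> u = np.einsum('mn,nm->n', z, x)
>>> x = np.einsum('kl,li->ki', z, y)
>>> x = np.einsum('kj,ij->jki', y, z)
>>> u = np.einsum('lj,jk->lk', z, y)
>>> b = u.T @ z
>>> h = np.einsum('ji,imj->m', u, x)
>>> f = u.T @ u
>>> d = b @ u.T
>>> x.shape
(7, 7, 31)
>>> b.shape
(7, 7)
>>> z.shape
(31, 7)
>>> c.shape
()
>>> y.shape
(7, 7)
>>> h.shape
(7,)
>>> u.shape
(31, 7)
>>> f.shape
(7, 7)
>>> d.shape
(7, 31)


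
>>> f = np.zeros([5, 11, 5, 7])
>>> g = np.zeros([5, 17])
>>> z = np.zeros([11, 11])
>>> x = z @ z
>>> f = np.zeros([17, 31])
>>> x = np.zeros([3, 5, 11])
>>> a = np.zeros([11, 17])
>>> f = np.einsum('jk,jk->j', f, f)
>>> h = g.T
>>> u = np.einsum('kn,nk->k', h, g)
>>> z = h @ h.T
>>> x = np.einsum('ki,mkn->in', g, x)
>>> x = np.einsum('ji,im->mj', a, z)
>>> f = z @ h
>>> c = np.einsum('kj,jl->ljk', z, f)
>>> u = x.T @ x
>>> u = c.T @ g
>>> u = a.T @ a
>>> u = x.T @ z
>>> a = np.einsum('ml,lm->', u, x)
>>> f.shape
(17, 5)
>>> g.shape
(5, 17)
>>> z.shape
(17, 17)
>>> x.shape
(17, 11)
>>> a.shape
()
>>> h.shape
(17, 5)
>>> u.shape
(11, 17)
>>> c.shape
(5, 17, 17)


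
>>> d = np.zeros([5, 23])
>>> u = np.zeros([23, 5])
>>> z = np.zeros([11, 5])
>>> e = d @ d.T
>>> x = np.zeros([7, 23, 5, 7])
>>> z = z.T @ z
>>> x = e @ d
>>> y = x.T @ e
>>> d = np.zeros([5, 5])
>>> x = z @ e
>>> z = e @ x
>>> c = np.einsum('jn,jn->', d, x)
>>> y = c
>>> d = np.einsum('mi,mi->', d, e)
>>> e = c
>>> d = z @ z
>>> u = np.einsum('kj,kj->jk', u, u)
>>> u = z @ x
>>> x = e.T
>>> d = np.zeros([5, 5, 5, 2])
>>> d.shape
(5, 5, 5, 2)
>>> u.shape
(5, 5)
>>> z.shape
(5, 5)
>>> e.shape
()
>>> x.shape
()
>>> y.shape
()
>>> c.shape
()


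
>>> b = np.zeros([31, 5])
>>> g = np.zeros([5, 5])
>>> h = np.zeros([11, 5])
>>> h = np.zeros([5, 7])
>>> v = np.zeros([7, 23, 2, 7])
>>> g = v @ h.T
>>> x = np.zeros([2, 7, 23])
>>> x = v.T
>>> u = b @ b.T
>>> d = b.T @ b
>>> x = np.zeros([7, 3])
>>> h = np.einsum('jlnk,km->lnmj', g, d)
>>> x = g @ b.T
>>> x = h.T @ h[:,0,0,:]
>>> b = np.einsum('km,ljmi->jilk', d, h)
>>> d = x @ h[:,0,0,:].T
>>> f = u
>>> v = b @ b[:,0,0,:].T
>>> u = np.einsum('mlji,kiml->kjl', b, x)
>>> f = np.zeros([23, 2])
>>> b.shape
(2, 7, 23, 5)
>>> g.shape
(7, 23, 2, 5)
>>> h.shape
(23, 2, 5, 7)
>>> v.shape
(2, 7, 23, 2)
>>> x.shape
(7, 5, 2, 7)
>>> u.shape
(7, 23, 7)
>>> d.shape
(7, 5, 2, 23)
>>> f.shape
(23, 2)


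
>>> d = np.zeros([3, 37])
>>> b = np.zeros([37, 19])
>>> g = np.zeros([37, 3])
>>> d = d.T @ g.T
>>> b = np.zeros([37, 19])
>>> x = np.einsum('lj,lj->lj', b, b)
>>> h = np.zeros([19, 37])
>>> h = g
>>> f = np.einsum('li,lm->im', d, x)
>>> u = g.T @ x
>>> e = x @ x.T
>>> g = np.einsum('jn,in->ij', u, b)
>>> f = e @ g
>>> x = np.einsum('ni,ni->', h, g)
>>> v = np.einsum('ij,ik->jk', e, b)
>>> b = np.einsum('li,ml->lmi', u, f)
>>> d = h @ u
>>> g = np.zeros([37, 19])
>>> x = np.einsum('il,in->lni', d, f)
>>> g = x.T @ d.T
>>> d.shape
(37, 19)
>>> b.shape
(3, 37, 19)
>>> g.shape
(37, 3, 37)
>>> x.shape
(19, 3, 37)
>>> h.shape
(37, 3)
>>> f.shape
(37, 3)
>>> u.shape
(3, 19)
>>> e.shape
(37, 37)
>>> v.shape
(37, 19)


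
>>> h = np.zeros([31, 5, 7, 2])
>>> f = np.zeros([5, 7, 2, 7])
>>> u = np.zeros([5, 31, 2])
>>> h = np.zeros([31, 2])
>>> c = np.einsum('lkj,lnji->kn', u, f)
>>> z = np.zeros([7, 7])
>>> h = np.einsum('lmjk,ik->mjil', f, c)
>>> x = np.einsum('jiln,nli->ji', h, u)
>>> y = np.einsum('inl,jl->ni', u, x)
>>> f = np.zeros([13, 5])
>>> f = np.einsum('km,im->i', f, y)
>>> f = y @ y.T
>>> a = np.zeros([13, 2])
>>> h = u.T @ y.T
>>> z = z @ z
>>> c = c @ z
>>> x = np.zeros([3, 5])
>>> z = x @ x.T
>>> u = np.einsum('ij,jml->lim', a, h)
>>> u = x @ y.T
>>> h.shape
(2, 31, 31)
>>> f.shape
(31, 31)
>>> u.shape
(3, 31)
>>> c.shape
(31, 7)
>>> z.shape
(3, 3)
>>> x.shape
(3, 5)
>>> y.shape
(31, 5)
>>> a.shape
(13, 2)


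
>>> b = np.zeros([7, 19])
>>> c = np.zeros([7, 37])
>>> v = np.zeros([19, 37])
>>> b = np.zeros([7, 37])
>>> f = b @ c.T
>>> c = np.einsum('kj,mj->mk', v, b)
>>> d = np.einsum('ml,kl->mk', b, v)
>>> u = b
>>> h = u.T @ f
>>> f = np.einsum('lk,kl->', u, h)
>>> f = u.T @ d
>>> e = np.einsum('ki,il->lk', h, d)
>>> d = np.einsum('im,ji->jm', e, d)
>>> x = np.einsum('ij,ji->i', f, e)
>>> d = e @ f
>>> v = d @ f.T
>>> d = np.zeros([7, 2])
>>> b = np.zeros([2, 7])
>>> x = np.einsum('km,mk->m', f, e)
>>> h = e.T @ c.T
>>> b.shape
(2, 7)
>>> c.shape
(7, 19)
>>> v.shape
(19, 37)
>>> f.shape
(37, 19)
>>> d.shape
(7, 2)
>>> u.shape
(7, 37)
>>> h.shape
(37, 7)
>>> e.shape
(19, 37)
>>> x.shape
(19,)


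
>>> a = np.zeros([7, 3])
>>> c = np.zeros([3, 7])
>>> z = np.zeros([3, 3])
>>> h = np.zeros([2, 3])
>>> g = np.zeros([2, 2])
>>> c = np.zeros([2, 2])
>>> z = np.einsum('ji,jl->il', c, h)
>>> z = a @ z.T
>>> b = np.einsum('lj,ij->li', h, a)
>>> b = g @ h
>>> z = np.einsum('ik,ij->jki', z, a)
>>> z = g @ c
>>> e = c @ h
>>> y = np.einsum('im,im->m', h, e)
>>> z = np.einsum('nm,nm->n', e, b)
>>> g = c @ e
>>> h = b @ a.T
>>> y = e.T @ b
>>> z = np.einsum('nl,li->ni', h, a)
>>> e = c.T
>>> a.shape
(7, 3)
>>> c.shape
(2, 2)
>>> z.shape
(2, 3)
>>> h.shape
(2, 7)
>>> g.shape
(2, 3)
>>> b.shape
(2, 3)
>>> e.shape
(2, 2)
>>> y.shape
(3, 3)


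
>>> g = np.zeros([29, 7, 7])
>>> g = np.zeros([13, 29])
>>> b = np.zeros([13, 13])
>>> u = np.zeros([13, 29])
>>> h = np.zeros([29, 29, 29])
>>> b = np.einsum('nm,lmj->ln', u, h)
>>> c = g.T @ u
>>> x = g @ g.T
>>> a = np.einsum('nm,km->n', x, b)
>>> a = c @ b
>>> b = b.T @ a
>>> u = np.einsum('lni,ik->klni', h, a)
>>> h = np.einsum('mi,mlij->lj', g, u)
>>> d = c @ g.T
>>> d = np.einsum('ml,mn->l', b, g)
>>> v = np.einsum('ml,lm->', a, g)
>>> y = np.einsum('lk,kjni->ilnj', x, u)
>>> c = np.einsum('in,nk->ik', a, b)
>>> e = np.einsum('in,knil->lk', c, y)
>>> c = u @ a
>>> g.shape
(13, 29)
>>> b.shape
(13, 13)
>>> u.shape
(13, 29, 29, 29)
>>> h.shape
(29, 29)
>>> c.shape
(13, 29, 29, 13)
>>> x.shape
(13, 13)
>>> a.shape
(29, 13)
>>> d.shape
(13,)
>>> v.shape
()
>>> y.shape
(29, 13, 29, 29)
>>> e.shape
(29, 29)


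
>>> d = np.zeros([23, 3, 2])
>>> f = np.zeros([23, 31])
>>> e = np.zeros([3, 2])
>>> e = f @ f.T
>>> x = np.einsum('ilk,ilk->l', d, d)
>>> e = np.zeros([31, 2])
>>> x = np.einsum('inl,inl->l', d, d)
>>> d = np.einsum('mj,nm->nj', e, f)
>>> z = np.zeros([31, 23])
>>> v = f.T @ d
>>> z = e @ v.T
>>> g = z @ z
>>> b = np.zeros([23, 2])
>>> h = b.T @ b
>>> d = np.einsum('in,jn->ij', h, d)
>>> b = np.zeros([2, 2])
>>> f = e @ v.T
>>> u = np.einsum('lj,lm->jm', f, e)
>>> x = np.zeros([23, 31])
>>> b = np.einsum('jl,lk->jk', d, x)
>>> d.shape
(2, 23)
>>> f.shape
(31, 31)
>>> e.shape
(31, 2)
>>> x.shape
(23, 31)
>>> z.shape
(31, 31)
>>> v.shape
(31, 2)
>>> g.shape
(31, 31)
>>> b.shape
(2, 31)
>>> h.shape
(2, 2)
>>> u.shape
(31, 2)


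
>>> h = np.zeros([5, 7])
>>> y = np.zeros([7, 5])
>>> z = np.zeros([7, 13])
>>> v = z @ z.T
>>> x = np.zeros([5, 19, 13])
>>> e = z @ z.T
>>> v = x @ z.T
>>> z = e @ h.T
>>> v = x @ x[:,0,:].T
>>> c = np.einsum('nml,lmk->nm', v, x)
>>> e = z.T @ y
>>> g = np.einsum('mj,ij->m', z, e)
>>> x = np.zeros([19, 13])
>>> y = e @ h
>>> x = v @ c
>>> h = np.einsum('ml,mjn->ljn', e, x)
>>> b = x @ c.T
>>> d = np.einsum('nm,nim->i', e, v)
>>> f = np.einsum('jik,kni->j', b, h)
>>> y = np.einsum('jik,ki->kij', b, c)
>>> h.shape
(5, 19, 19)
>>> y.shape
(5, 19, 5)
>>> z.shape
(7, 5)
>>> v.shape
(5, 19, 5)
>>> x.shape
(5, 19, 19)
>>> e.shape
(5, 5)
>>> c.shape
(5, 19)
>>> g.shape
(7,)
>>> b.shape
(5, 19, 5)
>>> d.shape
(19,)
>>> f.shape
(5,)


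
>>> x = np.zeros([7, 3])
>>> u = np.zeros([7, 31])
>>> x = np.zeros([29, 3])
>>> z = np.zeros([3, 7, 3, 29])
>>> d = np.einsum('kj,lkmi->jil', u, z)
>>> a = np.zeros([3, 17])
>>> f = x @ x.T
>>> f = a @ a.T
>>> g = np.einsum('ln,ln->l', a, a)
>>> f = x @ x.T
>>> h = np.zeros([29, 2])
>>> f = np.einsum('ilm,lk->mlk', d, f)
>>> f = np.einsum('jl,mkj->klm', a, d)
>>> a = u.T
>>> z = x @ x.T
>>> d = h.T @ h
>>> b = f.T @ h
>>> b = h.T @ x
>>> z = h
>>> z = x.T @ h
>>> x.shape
(29, 3)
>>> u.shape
(7, 31)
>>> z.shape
(3, 2)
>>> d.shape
(2, 2)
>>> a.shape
(31, 7)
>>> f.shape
(29, 17, 31)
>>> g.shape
(3,)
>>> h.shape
(29, 2)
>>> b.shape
(2, 3)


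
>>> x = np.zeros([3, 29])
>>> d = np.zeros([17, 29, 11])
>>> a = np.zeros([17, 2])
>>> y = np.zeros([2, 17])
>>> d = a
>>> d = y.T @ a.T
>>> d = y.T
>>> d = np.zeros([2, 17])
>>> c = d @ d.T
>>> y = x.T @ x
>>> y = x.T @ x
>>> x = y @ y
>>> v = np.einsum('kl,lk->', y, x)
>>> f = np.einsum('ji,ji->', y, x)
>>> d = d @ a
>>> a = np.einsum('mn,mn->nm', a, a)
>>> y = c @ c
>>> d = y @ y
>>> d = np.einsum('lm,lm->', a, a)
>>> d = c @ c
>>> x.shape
(29, 29)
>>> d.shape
(2, 2)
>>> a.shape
(2, 17)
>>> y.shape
(2, 2)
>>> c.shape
(2, 2)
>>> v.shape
()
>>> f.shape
()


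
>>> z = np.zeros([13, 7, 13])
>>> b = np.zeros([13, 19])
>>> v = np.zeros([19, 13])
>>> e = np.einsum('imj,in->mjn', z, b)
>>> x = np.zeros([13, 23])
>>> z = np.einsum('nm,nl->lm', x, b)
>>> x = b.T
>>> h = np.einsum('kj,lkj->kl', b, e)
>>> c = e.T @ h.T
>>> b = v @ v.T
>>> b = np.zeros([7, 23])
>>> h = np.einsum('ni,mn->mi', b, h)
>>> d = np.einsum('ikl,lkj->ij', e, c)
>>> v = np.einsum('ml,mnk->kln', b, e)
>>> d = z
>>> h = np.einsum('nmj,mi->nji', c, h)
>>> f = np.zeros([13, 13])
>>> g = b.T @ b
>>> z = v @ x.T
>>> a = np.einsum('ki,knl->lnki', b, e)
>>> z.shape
(19, 23, 19)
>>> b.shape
(7, 23)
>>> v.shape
(19, 23, 13)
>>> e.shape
(7, 13, 19)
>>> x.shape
(19, 13)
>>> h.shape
(19, 13, 23)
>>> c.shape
(19, 13, 13)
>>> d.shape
(19, 23)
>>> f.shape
(13, 13)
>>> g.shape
(23, 23)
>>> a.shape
(19, 13, 7, 23)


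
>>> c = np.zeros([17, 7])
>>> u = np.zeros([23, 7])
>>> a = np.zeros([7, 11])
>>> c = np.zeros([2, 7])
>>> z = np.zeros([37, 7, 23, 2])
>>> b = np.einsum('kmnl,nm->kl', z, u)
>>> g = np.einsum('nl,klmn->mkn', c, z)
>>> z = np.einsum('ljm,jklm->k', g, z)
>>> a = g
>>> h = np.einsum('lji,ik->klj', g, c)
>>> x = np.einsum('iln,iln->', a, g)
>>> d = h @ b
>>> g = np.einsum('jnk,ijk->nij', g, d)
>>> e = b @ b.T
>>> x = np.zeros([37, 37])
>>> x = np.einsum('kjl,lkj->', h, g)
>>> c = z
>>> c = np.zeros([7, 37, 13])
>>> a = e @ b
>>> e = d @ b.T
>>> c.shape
(7, 37, 13)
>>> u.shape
(23, 7)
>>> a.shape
(37, 2)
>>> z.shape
(7,)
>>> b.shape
(37, 2)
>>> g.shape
(37, 7, 23)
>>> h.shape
(7, 23, 37)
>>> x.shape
()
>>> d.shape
(7, 23, 2)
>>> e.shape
(7, 23, 37)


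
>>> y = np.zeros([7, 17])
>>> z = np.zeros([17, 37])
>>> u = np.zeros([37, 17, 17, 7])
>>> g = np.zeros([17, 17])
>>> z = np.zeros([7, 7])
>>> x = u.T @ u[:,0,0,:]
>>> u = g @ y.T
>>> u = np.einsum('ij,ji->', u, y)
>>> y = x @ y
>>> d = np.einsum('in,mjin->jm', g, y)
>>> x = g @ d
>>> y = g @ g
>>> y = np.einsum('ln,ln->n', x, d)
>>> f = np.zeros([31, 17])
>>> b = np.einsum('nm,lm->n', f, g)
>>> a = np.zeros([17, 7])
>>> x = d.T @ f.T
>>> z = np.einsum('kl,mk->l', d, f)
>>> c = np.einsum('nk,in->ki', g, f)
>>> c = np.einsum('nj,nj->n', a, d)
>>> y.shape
(7,)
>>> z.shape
(7,)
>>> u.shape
()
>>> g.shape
(17, 17)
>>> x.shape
(7, 31)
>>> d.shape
(17, 7)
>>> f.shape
(31, 17)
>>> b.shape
(31,)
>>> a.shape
(17, 7)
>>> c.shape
(17,)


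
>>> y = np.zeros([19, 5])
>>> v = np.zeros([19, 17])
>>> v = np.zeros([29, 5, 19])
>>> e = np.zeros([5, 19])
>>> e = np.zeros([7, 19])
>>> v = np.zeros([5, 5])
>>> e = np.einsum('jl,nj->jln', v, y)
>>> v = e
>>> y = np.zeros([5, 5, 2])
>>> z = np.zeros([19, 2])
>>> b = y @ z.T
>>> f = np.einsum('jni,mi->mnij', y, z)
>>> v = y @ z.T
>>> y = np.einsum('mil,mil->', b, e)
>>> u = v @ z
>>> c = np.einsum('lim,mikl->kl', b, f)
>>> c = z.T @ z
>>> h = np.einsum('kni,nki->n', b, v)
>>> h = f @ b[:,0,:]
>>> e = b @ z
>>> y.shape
()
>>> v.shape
(5, 5, 19)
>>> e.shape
(5, 5, 2)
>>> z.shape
(19, 2)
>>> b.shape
(5, 5, 19)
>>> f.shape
(19, 5, 2, 5)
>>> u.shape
(5, 5, 2)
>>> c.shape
(2, 2)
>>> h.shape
(19, 5, 2, 19)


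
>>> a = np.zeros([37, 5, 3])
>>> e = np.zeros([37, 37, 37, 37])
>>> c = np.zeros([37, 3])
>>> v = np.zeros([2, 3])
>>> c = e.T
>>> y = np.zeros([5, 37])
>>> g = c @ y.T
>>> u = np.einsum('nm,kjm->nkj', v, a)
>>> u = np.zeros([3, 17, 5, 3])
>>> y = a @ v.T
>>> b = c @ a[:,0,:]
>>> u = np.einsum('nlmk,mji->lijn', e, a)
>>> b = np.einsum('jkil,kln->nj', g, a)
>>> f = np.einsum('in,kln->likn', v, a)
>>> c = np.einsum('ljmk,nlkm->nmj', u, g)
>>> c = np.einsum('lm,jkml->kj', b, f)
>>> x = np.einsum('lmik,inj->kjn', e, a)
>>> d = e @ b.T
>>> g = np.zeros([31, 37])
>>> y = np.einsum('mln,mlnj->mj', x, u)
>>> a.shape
(37, 5, 3)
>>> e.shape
(37, 37, 37, 37)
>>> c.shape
(2, 5)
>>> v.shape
(2, 3)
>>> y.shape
(37, 37)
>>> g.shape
(31, 37)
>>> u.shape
(37, 3, 5, 37)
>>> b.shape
(3, 37)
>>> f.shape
(5, 2, 37, 3)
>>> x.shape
(37, 3, 5)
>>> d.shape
(37, 37, 37, 3)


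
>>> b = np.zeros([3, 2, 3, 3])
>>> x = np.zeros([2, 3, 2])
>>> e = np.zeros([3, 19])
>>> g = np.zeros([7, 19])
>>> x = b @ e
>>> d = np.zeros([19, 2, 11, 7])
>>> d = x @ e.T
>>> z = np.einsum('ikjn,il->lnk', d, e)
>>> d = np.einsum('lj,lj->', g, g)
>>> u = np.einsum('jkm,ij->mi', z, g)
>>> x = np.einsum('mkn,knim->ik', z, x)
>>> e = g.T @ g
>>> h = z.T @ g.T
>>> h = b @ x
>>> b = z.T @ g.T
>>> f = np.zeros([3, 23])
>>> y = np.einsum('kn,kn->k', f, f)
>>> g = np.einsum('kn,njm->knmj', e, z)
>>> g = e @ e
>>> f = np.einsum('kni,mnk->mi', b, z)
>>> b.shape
(2, 3, 7)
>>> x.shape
(3, 3)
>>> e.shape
(19, 19)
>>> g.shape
(19, 19)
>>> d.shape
()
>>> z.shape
(19, 3, 2)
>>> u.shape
(2, 7)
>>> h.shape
(3, 2, 3, 3)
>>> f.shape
(19, 7)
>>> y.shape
(3,)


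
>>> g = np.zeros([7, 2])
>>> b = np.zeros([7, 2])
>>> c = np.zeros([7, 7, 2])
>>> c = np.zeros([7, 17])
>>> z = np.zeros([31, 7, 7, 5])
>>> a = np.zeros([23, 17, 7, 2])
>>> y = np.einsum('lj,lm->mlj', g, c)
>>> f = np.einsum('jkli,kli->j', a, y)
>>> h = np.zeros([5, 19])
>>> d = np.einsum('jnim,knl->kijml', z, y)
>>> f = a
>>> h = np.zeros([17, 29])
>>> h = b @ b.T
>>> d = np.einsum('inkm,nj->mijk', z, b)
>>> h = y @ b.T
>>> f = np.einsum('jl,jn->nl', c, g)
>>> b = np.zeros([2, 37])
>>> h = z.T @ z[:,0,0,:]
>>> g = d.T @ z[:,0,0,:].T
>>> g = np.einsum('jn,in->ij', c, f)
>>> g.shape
(2, 7)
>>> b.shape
(2, 37)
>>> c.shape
(7, 17)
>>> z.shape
(31, 7, 7, 5)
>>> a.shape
(23, 17, 7, 2)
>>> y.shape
(17, 7, 2)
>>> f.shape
(2, 17)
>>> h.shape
(5, 7, 7, 5)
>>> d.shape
(5, 31, 2, 7)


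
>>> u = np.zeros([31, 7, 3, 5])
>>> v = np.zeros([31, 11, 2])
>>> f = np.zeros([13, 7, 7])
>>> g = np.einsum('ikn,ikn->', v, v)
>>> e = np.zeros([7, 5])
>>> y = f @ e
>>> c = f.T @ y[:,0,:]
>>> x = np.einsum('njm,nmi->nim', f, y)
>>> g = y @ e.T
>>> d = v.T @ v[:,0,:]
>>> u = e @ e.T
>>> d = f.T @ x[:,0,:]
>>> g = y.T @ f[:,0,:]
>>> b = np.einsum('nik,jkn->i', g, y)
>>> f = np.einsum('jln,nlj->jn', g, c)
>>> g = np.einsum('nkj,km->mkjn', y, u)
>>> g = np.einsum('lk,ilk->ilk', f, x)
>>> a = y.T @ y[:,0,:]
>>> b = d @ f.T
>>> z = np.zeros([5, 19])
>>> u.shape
(7, 7)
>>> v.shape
(31, 11, 2)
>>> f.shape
(5, 7)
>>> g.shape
(13, 5, 7)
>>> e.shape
(7, 5)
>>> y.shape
(13, 7, 5)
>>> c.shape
(7, 7, 5)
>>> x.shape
(13, 5, 7)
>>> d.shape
(7, 7, 7)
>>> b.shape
(7, 7, 5)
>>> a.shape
(5, 7, 5)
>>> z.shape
(5, 19)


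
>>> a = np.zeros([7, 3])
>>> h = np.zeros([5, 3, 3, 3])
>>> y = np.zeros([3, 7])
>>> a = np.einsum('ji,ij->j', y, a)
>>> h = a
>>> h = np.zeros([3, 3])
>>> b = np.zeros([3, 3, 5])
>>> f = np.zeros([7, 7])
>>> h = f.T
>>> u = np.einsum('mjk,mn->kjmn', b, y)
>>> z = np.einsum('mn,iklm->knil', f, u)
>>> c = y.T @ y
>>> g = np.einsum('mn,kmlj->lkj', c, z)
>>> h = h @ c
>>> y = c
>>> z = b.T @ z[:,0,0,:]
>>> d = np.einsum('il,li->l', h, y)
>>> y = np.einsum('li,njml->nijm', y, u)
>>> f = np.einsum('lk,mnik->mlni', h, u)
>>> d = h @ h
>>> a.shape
(3,)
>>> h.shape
(7, 7)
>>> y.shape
(5, 7, 3, 3)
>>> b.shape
(3, 3, 5)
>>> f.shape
(5, 7, 3, 3)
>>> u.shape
(5, 3, 3, 7)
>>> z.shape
(5, 3, 3)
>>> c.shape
(7, 7)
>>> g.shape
(5, 3, 3)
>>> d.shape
(7, 7)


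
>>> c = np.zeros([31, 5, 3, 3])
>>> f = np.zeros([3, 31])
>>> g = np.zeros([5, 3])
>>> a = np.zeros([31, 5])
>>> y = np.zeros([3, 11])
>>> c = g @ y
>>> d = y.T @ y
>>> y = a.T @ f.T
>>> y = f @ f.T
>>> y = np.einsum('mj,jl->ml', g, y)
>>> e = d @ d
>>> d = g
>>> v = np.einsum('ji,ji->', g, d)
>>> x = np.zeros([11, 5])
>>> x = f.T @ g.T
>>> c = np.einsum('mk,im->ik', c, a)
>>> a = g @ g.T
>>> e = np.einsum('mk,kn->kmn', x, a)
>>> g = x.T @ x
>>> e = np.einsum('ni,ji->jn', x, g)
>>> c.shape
(31, 11)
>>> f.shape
(3, 31)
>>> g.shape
(5, 5)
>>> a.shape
(5, 5)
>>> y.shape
(5, 3)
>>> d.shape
(5, 3)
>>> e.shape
(5, 31)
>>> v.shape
()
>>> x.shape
(31, 5)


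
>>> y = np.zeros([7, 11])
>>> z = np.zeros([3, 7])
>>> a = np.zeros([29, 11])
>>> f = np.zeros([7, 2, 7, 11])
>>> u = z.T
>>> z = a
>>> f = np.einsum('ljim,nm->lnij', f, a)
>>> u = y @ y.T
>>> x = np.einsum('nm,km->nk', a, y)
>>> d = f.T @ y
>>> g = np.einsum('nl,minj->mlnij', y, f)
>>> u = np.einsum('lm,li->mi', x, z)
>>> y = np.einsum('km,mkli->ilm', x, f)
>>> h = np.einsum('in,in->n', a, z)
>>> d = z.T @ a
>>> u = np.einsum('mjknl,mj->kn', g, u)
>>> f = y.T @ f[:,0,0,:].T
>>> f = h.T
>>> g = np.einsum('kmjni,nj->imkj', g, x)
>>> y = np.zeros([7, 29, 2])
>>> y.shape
(7, 29, 2)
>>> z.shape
(29, 11)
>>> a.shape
(29, 11)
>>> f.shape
(11,)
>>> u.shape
(7, 29)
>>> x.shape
(29, 7)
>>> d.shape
(11, 11)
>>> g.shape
(2, 11, 7, 7)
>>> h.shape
(11,)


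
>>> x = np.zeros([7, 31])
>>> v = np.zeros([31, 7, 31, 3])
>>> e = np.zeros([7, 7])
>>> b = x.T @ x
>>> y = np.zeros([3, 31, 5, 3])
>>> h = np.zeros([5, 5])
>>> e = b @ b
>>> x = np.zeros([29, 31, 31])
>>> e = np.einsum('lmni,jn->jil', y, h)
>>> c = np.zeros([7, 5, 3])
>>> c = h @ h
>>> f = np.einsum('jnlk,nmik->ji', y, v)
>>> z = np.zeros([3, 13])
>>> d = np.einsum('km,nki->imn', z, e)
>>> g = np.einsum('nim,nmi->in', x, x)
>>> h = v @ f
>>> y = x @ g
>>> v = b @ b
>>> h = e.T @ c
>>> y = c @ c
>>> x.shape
(29, 31, 31)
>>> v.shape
(31, 31)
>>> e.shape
(5, 3, 3)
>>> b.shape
(31, 31)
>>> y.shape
(5, 5)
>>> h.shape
(3, 3, 5)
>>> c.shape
(5, 5)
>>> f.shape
(3, 31)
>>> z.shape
(3, 13)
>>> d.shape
(3, 13, 5)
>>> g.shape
(31, 29)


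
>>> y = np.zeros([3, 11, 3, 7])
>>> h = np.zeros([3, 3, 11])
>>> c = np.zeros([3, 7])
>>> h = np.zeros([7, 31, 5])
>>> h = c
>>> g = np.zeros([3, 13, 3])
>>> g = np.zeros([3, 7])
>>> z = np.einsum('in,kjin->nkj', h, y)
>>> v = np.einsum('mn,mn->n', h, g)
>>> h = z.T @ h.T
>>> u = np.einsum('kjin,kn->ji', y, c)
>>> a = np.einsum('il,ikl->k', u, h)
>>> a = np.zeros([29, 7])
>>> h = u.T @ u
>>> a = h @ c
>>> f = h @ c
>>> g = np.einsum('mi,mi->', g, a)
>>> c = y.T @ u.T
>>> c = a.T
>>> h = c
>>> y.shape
(3, 11, 3, 7)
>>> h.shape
(7, 3)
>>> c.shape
(7, 3)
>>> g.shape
()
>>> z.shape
(7, 3, 11)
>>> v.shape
(7,)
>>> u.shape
(11, 3)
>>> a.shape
(3, 7)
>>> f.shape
(3, 7)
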